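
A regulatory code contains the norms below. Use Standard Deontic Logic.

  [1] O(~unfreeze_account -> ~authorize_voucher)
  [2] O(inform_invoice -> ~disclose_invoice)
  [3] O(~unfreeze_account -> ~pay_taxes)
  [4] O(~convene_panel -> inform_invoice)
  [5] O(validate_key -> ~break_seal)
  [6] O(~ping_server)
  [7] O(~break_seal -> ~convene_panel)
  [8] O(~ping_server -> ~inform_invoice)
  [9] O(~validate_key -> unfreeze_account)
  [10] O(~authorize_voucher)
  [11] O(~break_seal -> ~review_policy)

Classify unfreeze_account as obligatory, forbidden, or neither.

Premise 6 gives O(~ping_server).
Applying K to premise 8 (O(~ping_server -> ~inform_invoice)) and O(~ping_server) yields O(~inform_invoice).
Premise 4, O(~convene_panel -> inform_invoice), contraposes to O(~inform_invoice -> convene_panel); with O(~inform_invoice) we get O(convene_panel).
Premise 7, O(~break_seal -> ~convene_panel), contraposes to O(convene_panel -> break_seal); with O(convene_panel) we get O(break_seal).
Premise 5, O(validate_key -> ~break_seal), contraposes to O(break_seal -> ~validate_key); with O(break_seal) we get O(~validate_key).
With premise 9, O(~validate_key -> unfreeze_account), the K-axiom yields O(unfreeze_account).
Premises 1, 2, 3, 10, 11 do not contribute to this derivation.
Hence unfreeze_account is obligatory.

Obligatory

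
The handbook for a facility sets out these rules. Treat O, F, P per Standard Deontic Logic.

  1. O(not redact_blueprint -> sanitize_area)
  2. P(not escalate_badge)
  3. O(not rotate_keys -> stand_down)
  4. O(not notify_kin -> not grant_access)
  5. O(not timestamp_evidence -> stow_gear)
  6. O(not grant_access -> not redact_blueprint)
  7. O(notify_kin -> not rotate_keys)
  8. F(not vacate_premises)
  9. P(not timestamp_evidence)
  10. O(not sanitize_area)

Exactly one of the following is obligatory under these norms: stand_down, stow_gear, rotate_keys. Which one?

stand_down

Premise 10 states O(not sanitize_area) outright.
Premise 1 is O(not redact_blueprint -> sanitize_area); contrapositively O(not sanitize_area -> redact_blueprint). Since O(not sanitize_area) holds, K gives O(redact_blueprint).
Premise 6 is O(not grant_access -> not redact_blueprint); contrapositively O(redact_blueprint -> grant_access). Since O(redact_blueprint) holds, K gives O(grant_access).
The contrapositive of premise 4 (O(not notify_kin -> not grant_access)) is O(grant_access -> notify_kin), and O(grant_access) is already established, so O(notify_kin).
Applying K to premise 7 (O(notify_kin -> not rotate_keys)) and O(notify_kin) yields O(not rotate_keys).
Premise 3 is O(not rotate_keys -> stand_down); since O(not rotate_keys), deontic closure gives O(stand_down).
So O(stand_down) holds — stand_down is obligatory. None of the other listed options is made obligatory by any chain of premises.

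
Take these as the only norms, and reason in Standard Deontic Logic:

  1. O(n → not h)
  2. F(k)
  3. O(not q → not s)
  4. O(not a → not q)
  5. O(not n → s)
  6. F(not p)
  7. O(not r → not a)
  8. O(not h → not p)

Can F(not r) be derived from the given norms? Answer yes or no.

Premise 6 is F(not p), i.e. O(p).
The contrapositive of premise 8 (O(not h → not p)) is O(p → h), and O(p) is already established, so O(h).
Premise 1, O(n → not h), contraposes to O(h → not n); with O(h) we get O(not n).
With premise 5, O(not n → s), the K-axiom yields O(s).
Premise 3, O(not q → not s), contraposes to O(s → q); with O(s) we get O(q).
The contrapositive of premise 4 (O(not a → not q)) is O(q → a), and O(q) is already established, so O(a).
Premise 7 is O(not r → not a); contrapositively O(a → r). Since O(a) holds, K gives O(r).
Premise 2 does not contribute to this derivation.
So O(r) holds, i.e. F(not r). The claim follows.

Yes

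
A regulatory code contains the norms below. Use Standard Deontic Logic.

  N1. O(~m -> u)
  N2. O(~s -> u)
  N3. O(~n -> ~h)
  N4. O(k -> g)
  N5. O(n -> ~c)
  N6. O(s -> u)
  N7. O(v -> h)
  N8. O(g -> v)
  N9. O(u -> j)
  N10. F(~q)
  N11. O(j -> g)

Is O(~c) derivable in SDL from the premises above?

Yes

Premises 2 and 6 cover both cases: O(~s -> u) and O(s -> u). Since ~s ∨ s is a tautology, O(u) follows.
Applying K to premise 9 (O(u -> j)) and O(u) yields O(j).
Applying K to premise 11 (O(j -> g)) and O(j) yields O(g).
Premise 8 is O(g -> v); since O(g), deontic closure gives O(v).
Applying K to premise 7 (O(v -> h)) and O(v) yields O(h).
Premise 3 is O(~n -> ~h); contrapositively O(h -> n). Since O(h) holds, K gives O(n).
From O(n) and premise 5, O(n -> ~c), we obtain O(~c).
Premises 1, 4, 10 do not contribute to this derivation.
So O(~c) follows.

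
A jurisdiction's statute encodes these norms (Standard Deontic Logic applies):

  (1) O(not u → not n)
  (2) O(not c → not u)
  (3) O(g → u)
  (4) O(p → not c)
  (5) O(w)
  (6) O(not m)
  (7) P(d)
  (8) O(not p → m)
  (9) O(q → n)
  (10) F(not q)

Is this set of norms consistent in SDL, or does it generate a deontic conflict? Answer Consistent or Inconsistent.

Premise 10 is F(not q), i.e. O(q).
From O(q) and premise 9, O(q → n), we obtain O(n).
Premise 1 is O(not u → not n); contrapositively O(n → u). Since O(n) holds, K gives O(u).
Premise 2 is O(not c → not u); contrapositively O(u → c). Since O(u) holds, K gives O(c).
Premise 4, O(p → not c), contraposes to O(c → not p); with O(c) we get O(not p).
Premise 8 is O(not p → m); since O(not p), deontic closure gives O(m).
Yet premise 6 states O(not m).
We now have both O(m) and O(not m) — m is simultaneously obligatory and forbidden, violating the D-axiom.

Inconsistent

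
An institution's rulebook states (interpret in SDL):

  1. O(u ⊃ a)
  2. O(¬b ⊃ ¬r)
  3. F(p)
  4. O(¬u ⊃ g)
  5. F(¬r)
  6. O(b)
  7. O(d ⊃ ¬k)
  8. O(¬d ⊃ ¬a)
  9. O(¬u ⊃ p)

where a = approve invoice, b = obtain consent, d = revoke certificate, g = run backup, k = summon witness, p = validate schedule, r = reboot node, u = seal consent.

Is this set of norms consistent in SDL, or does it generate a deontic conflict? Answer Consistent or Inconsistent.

Premise 2 is O(¬b ⊃ ¬r), but O(¬b) is not derivable from the premises, so it does not yield O(¬r).
So O(¬r) is not derivable, and the apparent clash with O(r) does not arise.
A world satisfying every obligation exists (e.g. a=true, b=true, d=true, g=false, k=false, p=false, r=true, u=true); no atom is both obligatory and forbidden, so the set is consistent.

Consistent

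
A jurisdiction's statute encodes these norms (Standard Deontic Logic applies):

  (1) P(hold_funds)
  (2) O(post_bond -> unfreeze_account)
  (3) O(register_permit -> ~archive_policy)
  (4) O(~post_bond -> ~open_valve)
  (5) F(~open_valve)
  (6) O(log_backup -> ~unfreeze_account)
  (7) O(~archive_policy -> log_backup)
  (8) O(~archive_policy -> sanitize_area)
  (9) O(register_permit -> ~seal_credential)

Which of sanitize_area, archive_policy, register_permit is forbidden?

Premise 5, F(~open_valve), is equivalent to O(open_valve).
Premise 4, O(~post_bond -> ~open_valve), contraposes to O(open_valve -> post_bond); with O(open_valve) we get O(post_bond).
Premise 2 is O(post_bond -> unfreeze_account); since O(post_bond), deontic closure gives O(unfreeze_account).
Premise 6, O(log_backup -> ~unfreeze_account), contraposes to O(unfreeze_account -> ~log_backup); with O(unfreeze_account) we get O(~log_backup).
Premise 7, O(~archive_policy -> log_backup), contraposes to O(~log_backup -> archive_policy); with O(~log_backup) we get O(archive_policy).
Premise 3 is O(register_permit -> ~archive_policy); contrapositively O(archive_policy -> ~register_permit). Since O(archive_policy) holds, K gives O(~register_permit).
So O(~register_permit) holds, i.e. register_permit is forbidden. None of the other listed options is forbidden under the premises.

register_permit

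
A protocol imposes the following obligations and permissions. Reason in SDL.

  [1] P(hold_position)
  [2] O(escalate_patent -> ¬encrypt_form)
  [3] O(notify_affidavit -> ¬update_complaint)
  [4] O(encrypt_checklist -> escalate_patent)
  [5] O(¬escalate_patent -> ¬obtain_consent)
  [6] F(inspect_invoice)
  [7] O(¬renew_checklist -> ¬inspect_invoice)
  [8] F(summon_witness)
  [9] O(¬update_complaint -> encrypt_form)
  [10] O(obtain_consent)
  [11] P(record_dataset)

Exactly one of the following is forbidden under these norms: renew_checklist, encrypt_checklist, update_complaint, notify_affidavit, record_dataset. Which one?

Premise 10 gives O(obtain_consent).
Premise 5, O(¬escalate_patent -> ¬obtain_consent), contraposes to O(obtain_consent -> escalate_patent); with O(obtain_consent) we get O(escalate_patent).
Applying K to premise 2 (O(escalate_patent -> ¬encrypt_form)) and O(escalate_patent) yields O(¬encrypt_form).
The contrapositive of premise 9 (O(¬update_complaint -> encrypt_form)) is O(¬encrypt_form -> update_complaint), and O(¬encrypt_form) is already established, so O(update_complaint).
Premise 3 is O(notify_affidavit -> ¬update_complaint); contrapositively O(update_complaint -> ¬notify_affidavit). Since O(update_complaint) holds, K gives O(¬notify_affidavit).
So O(¬notify_affidavit) holds, i.e. notify_affidavit is forbidden. None of the other listed options is forbidden under the premises.

notify_affidavit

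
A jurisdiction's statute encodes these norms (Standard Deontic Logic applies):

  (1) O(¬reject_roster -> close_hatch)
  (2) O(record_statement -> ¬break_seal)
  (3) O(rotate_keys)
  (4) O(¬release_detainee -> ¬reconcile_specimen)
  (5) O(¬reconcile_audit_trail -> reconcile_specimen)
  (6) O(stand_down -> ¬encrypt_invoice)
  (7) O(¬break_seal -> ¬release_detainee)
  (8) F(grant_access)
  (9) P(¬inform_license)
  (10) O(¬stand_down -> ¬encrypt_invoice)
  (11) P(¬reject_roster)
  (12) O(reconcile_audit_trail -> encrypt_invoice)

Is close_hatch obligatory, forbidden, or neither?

Premise 1 is O(¬reject_roster -> close_hatch), but O(¬reject_roster) is not derivable from the premises (the permission P(¬reject_roster) asserts only ¬O(reject_roster), not O(¬reject_roster)), so it does not yield O(close_hatch).
No premise or chain of K-axiom applications forces O(close_hatch), and none forces O(¬close_hatch). So close_hatch is neither obligatory nor forbidden under these norms.

Neither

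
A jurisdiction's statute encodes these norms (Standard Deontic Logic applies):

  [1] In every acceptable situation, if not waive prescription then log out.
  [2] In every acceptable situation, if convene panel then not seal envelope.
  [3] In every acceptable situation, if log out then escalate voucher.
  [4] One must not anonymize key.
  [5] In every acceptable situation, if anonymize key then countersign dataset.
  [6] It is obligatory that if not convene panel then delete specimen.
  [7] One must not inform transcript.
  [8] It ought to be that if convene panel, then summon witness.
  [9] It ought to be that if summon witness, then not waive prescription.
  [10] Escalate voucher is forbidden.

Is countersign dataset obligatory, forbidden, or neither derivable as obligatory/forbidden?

Neither

Premise 5 is O(anonymize_key → countersign_dataset), but O(anonymize_key) is not derivable from the premises, so it does not yield O(countersign_dataset).
No premise or chain of K-axiom applications forces O(countersign_dataset), and none forces O(¬countersign_dataset). So countersign_dataset is neither obligatory nor forbidden under these norms.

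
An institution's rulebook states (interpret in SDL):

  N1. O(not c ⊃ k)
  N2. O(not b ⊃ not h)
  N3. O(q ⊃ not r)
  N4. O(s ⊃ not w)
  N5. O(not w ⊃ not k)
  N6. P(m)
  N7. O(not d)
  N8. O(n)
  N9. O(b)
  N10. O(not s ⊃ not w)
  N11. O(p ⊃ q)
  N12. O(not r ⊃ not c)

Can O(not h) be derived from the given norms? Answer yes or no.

Premise 2 is O(not b ⊃ not h), but O(not b) is not derivable from the premises, so it does not yield O(not h).
No other premise forces O(not h). An ideal world satisfying every premise can still have not h false, so O(not h) is not derivable.

No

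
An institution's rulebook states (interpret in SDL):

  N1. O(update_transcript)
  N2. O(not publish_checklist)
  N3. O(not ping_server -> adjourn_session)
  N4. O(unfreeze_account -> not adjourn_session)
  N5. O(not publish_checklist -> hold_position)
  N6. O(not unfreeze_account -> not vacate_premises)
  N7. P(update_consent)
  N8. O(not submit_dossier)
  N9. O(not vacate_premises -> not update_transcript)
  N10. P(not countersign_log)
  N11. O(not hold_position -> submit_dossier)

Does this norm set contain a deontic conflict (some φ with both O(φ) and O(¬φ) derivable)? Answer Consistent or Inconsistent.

Premise 11 is O(not hold_position -> submit_dossier), but O(not hold_position) is not derivable from the premises, so it does not yield O(submit_dossier).
So O(submit_dossier) is not derivable, and the apparent clash with O(not submit_dossier) does not arise.
A world satisfying every obligation exists (e.g. adjourn_session=false, countersign_log=false, hold_position=true, ping_server=true, publish_checklist=false, submit_dossier=false, unfreeze_account=true, update_consent=false, update_transcript=true, vacate_premises=true); no atom is both obligatory and forbidden, so the set is consistent.

Consistent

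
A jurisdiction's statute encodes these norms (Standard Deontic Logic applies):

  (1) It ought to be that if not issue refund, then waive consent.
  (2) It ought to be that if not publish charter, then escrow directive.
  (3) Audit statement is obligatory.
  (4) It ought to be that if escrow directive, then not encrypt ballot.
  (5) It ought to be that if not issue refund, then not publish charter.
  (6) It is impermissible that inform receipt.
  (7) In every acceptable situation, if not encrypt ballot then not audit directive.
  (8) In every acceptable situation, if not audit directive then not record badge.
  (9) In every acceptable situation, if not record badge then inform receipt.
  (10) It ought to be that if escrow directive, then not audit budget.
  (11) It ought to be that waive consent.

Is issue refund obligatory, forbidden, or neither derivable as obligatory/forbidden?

Obligatory

F(inform_receipt) at premise 6 means O(¬inform_receipt).
The contrapositive of premise 9 (O(¬record_badge → inform_receipt)) is O(¬inform_receipt → record_badge), and O(¬inform_receipt) is already established, so O(record_badge).
The contrapositive of premise 8 (O(¬audit_directive → ¬record_badge)) is O(record_badge → audit_directive), and O(record_badge) is already established, so O(audit_directive).
Premise 7 is O(¬encrypt_ballot → ¬audit_directive); contrapositively O(audit_directive → encrypt_ballot). Since O(audit_directive) holds, K gives O(encrypt_ballot).
Premise 4 is O(escrow_directive → ¬encrypt_ballot); contrapositively O(encrypt_ballot → ¬escrow_directive). Since O(encrypt_ballot) holds, K gives O(¬escrow_directive).
Premise 2 is O(¬publish_charter → escrow_directive); contrapositively O(¬escrow_directive → publish_charter). Since O(¬escrow_directive) holds, K gives O(publish_charter).
Premise 5, O(¬issue_refund → ¬publish_charter), contraposes to O(publish_charter → issue_refund); with O(publish_charter) we get O(issue_refund).
Premises 1, 3, 10, 11 do not contribute to this derivation.
Hence issue_refund is obligatory.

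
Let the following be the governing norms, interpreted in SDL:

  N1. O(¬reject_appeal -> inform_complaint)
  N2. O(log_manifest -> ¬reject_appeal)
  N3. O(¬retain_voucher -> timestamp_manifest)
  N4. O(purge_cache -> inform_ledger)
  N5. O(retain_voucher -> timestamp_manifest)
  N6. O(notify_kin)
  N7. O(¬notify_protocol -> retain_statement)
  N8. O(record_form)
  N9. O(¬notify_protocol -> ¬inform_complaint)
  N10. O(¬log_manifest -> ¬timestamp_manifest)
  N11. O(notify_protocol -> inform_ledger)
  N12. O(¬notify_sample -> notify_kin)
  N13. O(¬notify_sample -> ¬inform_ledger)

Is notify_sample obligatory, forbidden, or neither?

Premises 3 and 5 cover both cases: O(¬retain_voucher -> timestamp_manifest) and O(retain_voucher -> timestamp_manifest). Since ¬retain_voucher ∨ retain_voucher is a tautology, O(timestamp_manifest) follows.
Premise 10 is O(¬log_manifest -> ¬timestamp_manifest); contrapositively O(timestamp_manifest -> log_manifest). Since O(timestamp_manifest) holds, K gives O(log_manifest).
With premise 2, O(log_manifest -> ¬reject_appeal), the K-axiom yields O(¬reject_appeal).
With premise 1, O(¬reject_appeal -> inform_complaint), the K-axiom yields O(inform_complaint).
Premise 9 is O(¬notify_protocol -> ¬inform_complaint); contrapositively O(inform_complaint -> notify_protocol). Since O(inform_complaint) holds, K gives O(notify_protocol).
From O(notify_protocol) and premise 11, O(notify_protocol -> inform_ledger), we obtain O(inform_ledger).
The contrapositive of premise 13 (O(¬notify_sample -> ¬inform_ledger)) is O(inform_ledger -> notify_sample), and O(inform_ledger) is already established, so O(notify_sample).
Premises 4, 6, 7, 8, 12 do not contribute to this derivation.
Hence notify_sample is obligatory.

Obligatory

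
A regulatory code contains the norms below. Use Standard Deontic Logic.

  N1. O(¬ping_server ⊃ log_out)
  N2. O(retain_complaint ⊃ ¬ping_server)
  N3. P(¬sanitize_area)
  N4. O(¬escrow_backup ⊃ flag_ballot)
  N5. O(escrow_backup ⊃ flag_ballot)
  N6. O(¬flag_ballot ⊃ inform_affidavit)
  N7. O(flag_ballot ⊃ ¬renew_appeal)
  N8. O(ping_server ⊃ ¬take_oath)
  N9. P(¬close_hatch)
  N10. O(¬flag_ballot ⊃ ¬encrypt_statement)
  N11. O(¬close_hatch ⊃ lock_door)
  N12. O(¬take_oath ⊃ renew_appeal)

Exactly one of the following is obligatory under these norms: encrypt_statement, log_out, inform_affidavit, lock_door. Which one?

Premises 4 and 5 are O(¬escrow_backup ⊃ flag_ballot) and O(escrow_backup ⊃ flag_ballot); every ideal world satisfies ¬escrow_backup or escrow_backup, so in either case flag_ballot holds — hence O(flag_ballot).
Premise 7 is O(flag_ballot ⊃ ¬renew_appeal); since O(flag_ballot), deontic closure gives O(¬renew_appeal).
The contrapositive of premise 12 (O(¬take_oath ⊃ renew_appeal)) is O(¬renew_appeal ⊃ take_oath), and O(¬renew_appeal) is already established, so O(take_oath).
The contrapositive of premise 8 (O(ping_server ⊃ ¬take_oath)) is O(take_oath ⊃ ¬ping_server), and O(take_oath) is already established, so O(¬ping_server).
Premise 1 is O(¬ping_server ⊃ log_out); since O(¬ping_server), deontic closure gives O(log_out).
So O(log_out) holds — log_out is obligatory. None of the other listed options is made obligatory by any chain of premises.

log_out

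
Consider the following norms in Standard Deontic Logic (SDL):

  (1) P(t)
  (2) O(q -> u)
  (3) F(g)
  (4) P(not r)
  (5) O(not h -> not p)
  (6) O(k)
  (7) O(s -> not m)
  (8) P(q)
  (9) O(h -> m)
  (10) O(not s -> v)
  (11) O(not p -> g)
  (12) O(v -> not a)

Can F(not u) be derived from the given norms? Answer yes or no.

Premise 2 is O(q -> u), but O(q) is not derivable from the premises (the permission P(q) asserts only not O(not q), not O(q)), so it does not yield O(u).
No other premise forces O(u). An ideal world satisfying every premise can still have not u true, so F(not u) is not derivable.

No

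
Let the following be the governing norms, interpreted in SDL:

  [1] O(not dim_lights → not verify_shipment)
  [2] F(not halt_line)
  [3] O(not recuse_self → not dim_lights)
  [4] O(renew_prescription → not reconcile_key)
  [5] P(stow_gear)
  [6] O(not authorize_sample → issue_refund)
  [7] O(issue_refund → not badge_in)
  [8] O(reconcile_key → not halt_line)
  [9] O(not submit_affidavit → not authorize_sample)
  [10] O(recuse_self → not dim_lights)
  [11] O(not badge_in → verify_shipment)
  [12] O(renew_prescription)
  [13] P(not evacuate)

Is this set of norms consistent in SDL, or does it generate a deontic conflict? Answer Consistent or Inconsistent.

Premise 8 is O(reconcile_key → not halt_line), but O(reconcile_key) is not derivable from the premises, so it does not yield O(not halt_line).
So O(not halt_line) is not derivable, and the apparent clash with O(halt_line) does not arise.
A world satisfying every obligation exists (e.g. authorize_sample=true, badge_in=true, dim_lights=false, evacuate=false, halt_line=true, issue_refund=false, reconcile_key=false, recuse_self=false, renew_prescription=true, stow_gear=false, submit_affidavit=true, verify_shipment=false); no atom is both obligatory and forbidden, so the set is consistent.

Consistent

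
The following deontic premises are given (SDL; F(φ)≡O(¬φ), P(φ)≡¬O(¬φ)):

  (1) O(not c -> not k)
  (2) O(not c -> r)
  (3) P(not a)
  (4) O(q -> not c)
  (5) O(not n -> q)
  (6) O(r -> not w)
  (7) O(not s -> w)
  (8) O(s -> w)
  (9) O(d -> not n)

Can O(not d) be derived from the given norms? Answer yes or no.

Yes

Premises 8 and 7 cover both cases: O(s -> w) and O(not s -> w). Since s ∨ not s is a tautology, O(w) follows.
Premise 6, O(r -> not w), contraposes to O(w -> not r); with O(w) we get O(not r).
The contrapositive of premise 2 (O(not c -> r)) is O(not r -> c), and O(not r) is already established, so O(c).
Premise 4 is O(q -> not c); contrapositively O(c -> not q). Since O(c) holds, K gives O(not q).
Premise 5 is O(not n -> q); contrapositively O(not q -> n). Since O(not q) holds, K gives O(n).
The contrapositive of premise 9 (O(d -> not n)) is O(n -> not d), and O(n) is already established, so O(not d).
Premises 1, 3 do not contribute to this derivation.
So O(not d) follows.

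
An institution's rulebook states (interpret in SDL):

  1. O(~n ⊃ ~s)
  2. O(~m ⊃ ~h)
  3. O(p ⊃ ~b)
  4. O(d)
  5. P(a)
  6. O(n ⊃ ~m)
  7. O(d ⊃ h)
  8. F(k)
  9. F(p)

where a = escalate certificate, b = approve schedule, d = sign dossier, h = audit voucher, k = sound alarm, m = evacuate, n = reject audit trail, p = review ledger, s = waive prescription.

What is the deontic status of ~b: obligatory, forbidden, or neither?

Neither

Premise 3 is O(p ⊃ ~b), but O(p) is not derivable from the premises, so it does not yield O(~b).
No premise or chain of K-axiom applications forces O(~b), and none forces O(b). So ~b is neither obligatory nor forbidden under these norms.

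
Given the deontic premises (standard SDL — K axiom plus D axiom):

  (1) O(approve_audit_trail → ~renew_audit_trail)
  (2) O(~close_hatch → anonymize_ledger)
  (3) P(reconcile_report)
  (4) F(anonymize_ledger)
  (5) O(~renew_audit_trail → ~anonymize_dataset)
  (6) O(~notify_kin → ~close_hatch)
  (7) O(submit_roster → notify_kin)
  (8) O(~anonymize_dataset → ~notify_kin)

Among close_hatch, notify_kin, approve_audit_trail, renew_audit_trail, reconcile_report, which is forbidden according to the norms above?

approve_audit_trail

Premise 4, F(anonymize_ledger), is equivalent to O(~anonymize_ledger).
Premise 2 is O(~close_hatch → anonymize_ledger); contrapositively O(~anonymize_ledger → close_hatch). Since O(~anonymize_ledger) holds, K gives O(close_hatch).
The contrapositive of premise 6 (O(~notify_kin → ~close_hatch)) is O(close_hatch → notify_kin), and O(close_hatch) is already established, so O(notify_kin).
The contrapositive of premise 8 (O(~anonymize_dataset → ~notify_kin)) is O(notify_kin → anonymize_dataset), and O(notify_kin) is already established, so O(anonymize_dataset).
Premise 5 is O(~renew_audit_trail → ~anonymize_dataset); contrapositively O(anonymize_dataset → renew_audit_trail). Since O(anonymize_dataset) holds, K gives O(renew_audit_trail).
Premise 1, O(approve_audit_trail → ~renew_audit_trail), contraposes to O(renew_audit_trail → ~approve_audit_trail); with O(renew_audit_trail) we get O(~approve_audit_trail).
So O(~approve_audit_trail) holds, i.e. approve_audit_trail is forbidden. None of the other listed options is forbidden under the premises.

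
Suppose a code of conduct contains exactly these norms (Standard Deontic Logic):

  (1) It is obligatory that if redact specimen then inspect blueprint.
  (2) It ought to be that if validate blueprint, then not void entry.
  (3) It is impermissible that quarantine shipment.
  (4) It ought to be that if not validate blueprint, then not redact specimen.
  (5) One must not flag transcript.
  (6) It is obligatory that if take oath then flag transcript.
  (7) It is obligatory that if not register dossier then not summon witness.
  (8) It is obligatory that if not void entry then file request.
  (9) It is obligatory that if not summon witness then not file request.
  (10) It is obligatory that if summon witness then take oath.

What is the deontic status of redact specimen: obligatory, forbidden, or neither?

F(flag_transcript) at premise 5 means O(¬flag_transcript).
The contrapositive of premise 6 (O(take_oath → flag_transcript)) is O(¬flag_transcript → ¬take_oath), and O(¬flag_transcript) is already established, so O(¬take_oath).
Premise 10, O(summon_witness → take_oath), contraposes to O(¬take_oath → ¬summon_witness); with O(¬take_oath) we get O(¬summon_witness).
From O(¬summon_witness) and premise 9, O(¬summon_witness → ¬file_request), we obtain O(¬file_request).
The contrapositive of premise 8 (O(¬void_entry → file_request)) is O(¬file_request → void_entry), and O(¬file_request) is already established, so O(void_entry).
The contrapositive of premise 2 (O(validate_blueprint → ¬void_entry)) is O(void_entry → ¬validate_blueprint), and O(void_entry) is already established, so O(¬validate_blueprint).
Premise 4 is O(¬validate_blueprint → ¬redact_specimen); since O(¬validate_blueprint), deontic closure gives O(¬redact_specimen).
Premises 1, 3, 7 do not contribute to this derivation.
Thus O(¬redact_specimen), which is F(redact_specimen): redact_specimen is forbidden.

Forbidden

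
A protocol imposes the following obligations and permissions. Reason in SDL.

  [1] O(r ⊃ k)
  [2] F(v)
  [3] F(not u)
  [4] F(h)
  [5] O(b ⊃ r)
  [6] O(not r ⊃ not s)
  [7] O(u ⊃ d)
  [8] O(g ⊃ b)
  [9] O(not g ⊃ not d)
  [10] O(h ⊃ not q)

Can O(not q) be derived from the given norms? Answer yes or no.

No

Premise 10 is O(h ⊃ not q), but O(h) is not derivable from the premises, so it does not yield O(not q).
No other premise forces O(not q). An ideal world satisfying every premise can still have not q false, so O(not q) is not derivable.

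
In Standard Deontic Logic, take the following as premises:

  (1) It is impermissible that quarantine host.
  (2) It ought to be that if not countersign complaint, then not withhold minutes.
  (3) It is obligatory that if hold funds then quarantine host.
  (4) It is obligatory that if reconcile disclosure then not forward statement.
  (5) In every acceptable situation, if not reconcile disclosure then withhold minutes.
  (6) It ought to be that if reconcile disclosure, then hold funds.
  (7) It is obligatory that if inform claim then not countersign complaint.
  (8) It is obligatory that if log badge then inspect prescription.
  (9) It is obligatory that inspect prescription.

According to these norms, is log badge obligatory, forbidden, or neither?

Neither

Premise 8 is O(log_badge → inspect_prescription); even if O(inspect_prescription) held, inferring O(log_badge) would be affirming the consequent — invalid.
No premise or chain of K-axiom applications forces O(log_badge), and none forces O(¬log_badge). So log_badge is neither obligatory nor forbidden under these norms.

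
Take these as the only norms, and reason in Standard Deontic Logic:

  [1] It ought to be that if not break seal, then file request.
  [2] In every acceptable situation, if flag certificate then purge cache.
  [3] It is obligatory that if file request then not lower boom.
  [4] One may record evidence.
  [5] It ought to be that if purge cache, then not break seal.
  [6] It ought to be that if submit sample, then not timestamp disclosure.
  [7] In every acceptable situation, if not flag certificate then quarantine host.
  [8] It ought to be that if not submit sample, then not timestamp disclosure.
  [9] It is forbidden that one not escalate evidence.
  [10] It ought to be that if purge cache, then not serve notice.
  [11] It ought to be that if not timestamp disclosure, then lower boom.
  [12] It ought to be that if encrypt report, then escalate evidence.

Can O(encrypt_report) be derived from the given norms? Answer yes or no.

No

Premise 12 is O(encrypt_report → escalate_evidence); even if O(escalate_evidence) held, inferring O(encrypt_report) would be affirming the consequent — invalid.
No other premise forces O(encrypt_report). An ideal world satisfying every premise can still have encrypt_report false, so O(encrypt_report) is not derivable.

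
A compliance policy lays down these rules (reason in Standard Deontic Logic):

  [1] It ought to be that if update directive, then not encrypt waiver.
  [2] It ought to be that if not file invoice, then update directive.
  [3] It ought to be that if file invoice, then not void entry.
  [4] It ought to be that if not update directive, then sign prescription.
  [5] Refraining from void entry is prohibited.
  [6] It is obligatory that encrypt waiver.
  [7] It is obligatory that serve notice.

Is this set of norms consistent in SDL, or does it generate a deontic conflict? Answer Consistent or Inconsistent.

Inconsistent

F(¬void_entry) at premise 5 means O(void_entry).
Premise 3 is O(file_invoice → ¬void_entry); contrapositively O(void_entry → ¬file_invoice). Since O(void_entry) holds, K gives O(¬file_invoice).
With premise 2, O(¬file_invoice → update_directive), the K-axiom yields O(update_directive).
Premise 1 is O(update_directive → ¬encrypt_waiver); since O(update_directive), deontic closure gives O(¬encrypt_waiver).
However, premise 6 gives O(encrypt_waiver).
We now have both O(¬encrypt_waiver) and O(encrypt_waiver) — encrypt_waiver is simultaneously obligatory and forbidden, violating the D-axiom.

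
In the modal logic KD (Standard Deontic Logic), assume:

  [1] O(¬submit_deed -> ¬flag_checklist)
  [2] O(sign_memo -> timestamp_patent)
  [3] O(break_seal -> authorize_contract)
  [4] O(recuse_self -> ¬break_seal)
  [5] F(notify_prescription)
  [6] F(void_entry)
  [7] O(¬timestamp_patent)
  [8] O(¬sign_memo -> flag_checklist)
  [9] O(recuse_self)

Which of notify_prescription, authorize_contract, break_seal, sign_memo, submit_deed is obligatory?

submit_deed

Premise 7 gives O(¬timestamp_patent).
Premise 2, O(sign_memo -> timestamp_patent), contraposes to O(¬timestamp_patent -> ¬sign_memo); with O(¬timestamp_patent) we get O(¬sign_memo).
With premise 8, O(¬sign_memo -> flag_checklist), the K-axiom yields O(flag_checklist).
Premise 1 is O(¬submit_deed -> ¬flag_checklist); contrapositively O(flag_checklist -> submit_deed). Since O(flag_checklist) holds, K gives O(submit_deed).
So O(submit_deed) holds — submit_deed is obligatory. None of the other listed options is made obligatory by any chain of premises.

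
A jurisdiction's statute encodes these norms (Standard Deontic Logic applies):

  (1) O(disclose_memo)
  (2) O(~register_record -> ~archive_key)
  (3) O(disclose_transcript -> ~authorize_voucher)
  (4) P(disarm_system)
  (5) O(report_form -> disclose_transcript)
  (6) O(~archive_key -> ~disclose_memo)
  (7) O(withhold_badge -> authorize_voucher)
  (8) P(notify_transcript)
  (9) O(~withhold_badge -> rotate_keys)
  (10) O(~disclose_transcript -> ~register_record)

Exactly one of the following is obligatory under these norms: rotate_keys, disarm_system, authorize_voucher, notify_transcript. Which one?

rotate_keys

From premise 1 we have O(disclose_memo).
The contrapositive of premise 6 (O(~archive_key -> ~disclose_memo)) is O(disclose_memo -> archive_key), and O(disclose_memo) is already established, so O(archive_key).
Premise 2, O(~register_record -> ~archive_key), contraposes to O(archive_key -> register_record); with O(archive_key) we get O(register_record).
Premise 10, O(~disclose_transcript -> ~register_record), contraposes to O(register_record -> disclose_transcript); with O(register_record) we get O(disclose_transcript).
From O(disclose_transcript) and premise 3, O(disclose_transcript -> ~authorize_voucher), we obtain O(~authorize_voucher).
The contrapositive of premise 7 (O(withhold_badge -> authorize_voucher)) is O(~authorize_voucher -> ~withhold_badge), and O(~authorize_voucher) is already established, so O(~withhold_badge).
From O(~withhold_badge) and premise 9, O(~withhold_badge -> rotate_keys), we obtain O(rotate_keys).
So O(rotate_keys) holds — rotate_keys is obligatory. None of the other listed options is made obligatory by any chain of premises.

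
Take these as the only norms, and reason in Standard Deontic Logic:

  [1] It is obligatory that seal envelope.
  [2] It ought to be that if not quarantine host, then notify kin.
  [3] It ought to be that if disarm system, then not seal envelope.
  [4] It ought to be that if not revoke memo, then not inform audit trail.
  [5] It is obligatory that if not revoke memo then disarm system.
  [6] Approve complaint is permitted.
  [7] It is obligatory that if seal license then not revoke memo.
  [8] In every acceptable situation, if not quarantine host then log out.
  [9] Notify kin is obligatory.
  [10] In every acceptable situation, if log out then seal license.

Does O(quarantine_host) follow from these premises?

Yes

Premise 1 states O(seal_envelope) outright.
Premise 3, O(disarm_system → ¬seal_envelope), contraposes to O(seal_envelope → ¬disarm_system); with O(seal_envelope) we get O(¬disarm_system).
Premise 5, O(¬revoke_memo → disarm_system), contraposes to O(¬disarm_system → revoke_memo); with O(¬disarm_system) we get O(revoke_memo).
Premise 7, O(seal_license → ¬revoke_memo), contraposes to O(revoke_memo → ¬seal_license); with O(revoke_memo) we get O(¬seal_license).
Premise 10, O(log_out → seal_license), contraposes to O(¬seal_license → ¬log_out); with O(¬seal_license) we get O(¬log_out).
The contrapositive of premise 8 (O(¬quarantine_host → log_out)) is O(¬log_out → quarantine_host), and O(¬log_out) is already established, so O(quarantine_host).
Premises 2, 4, 6, 9 do not contribute to this derivation.
So O(quarantine_host) follows.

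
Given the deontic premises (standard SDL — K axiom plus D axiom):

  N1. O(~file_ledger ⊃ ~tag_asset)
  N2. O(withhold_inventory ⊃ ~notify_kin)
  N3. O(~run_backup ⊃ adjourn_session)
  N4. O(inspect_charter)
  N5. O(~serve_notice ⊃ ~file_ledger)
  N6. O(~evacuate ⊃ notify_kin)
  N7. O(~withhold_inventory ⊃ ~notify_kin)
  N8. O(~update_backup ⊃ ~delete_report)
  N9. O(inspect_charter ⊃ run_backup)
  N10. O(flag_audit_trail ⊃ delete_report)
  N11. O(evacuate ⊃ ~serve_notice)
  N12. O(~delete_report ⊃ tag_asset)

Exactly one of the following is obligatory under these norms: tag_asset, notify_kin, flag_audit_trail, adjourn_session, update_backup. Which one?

Premises 7 and 2 are O(~withhold_inventory ⊃ ~notify_kin) and O(withhold_inventory ⊃ ~notify_kin); every ideal world satisfies ~withhold_inventory or withhold_inventory, so in either case ~notify_kin holds — hence O(~notify_kin).
Premise 6 is O(~evacuate ⊃ notify_kin); contrapositively O(~notify_kin ⊃ evacuate). Since O(~notify_kin) holds, K gives O(evacuate).
Applying K to premise 11 (O(evacuate ⊃ ~serve_notice)) and O(evacuate) yields O(~serve_notice).
Premise 5 is O(~serve_notice ⊃ ~file_ledger); since O(~serve_notice), deontic closure gives O(~file_ledger).
With premise 1, O(~file_ledger ⊃ ~tag_asset), the K-axiom yields O(~tag_asset).
Premise 12, O(~delete_report ⊃ tag_asset), contraposes to O(~tag_asset ⊃ delete_report); with O(~tag_asset) we get O(delete_report).
Premise 8 is O(~update_backup ⊃ ~delete_report); contrapositively O(delete_report ⊃ update_backup). Since O(delete_report) holds, K gives O(update_backup).
So O(update_backup) holds — update_backup is obligatory. None of the other listed options is made obligatory by any chain of premises.

update_backup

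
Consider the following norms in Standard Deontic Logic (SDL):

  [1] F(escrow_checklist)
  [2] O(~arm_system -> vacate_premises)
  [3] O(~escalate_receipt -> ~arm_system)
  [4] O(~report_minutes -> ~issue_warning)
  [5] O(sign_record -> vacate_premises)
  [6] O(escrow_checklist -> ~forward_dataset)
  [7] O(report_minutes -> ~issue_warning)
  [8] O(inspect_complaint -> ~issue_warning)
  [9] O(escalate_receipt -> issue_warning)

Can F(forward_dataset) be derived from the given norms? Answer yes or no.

No

Premise 6 is O(escrow_checklist -> ~forward_dataset), but O(escrow_checklist) is not derivable from the premises, so it does not yield O(~forward_dataset).
No other premise forces O(~forward_dataset). An ideal world satisfying every premise can still have forward_dataset true, so F(forward_dataset) is not derivable.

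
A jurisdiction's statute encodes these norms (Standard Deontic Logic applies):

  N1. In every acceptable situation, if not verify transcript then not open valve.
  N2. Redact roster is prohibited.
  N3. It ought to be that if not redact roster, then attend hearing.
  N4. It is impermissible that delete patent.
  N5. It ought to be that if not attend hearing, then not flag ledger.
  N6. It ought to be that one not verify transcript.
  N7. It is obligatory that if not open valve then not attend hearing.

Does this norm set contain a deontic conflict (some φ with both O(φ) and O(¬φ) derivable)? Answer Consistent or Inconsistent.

Inconsistent

F(redact_roster) at premise 2 means O(¬redact_roster).
With premise 3, O(¬redact_roster → attend_hearing), the K-axiom yields O(attend_hearing).
The contrapositive of premise 7 (O(¬open_valve → ¬attend_hearing)) is O(attend_hearing → open_valve), and O(attend_hearing) is already established, so O(open_valve).
The contrapositive of premise 1 (O(¬verify_transcript → ¬open_valve)) is O(open_valve → verify_transcript), and O(open_valve) is already established, so O(verify_transcript).
However, premise 6 gives O(¬verify_transcript).
We now have both O(verify_transcript) and O(¬verify_transcript) — verify_transcript is simultaneously obligatory and forbidden, violating the D-axiom.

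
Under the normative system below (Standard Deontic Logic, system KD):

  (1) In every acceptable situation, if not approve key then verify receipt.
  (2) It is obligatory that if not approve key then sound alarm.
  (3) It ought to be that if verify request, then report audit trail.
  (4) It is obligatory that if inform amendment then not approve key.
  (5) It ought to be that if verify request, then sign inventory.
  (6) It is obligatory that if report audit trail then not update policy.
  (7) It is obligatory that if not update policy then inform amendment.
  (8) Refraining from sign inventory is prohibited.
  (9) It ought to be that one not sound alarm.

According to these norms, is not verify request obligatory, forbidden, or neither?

Obligatory

Premise 9 gives O(¬sound_alarm).
Premise 2 is O(¬approve_key → sound_alarm); contrapositively O(¬sound_alarm → approve_key). Since O(¬sound_alarm) holds, K gives O(approve_key).
Premise 4, O(inform_amendment → ¬approve_key), contraposes to O(approve_key → ¬inform_amendment); with O(approve_key) we get O(¬inform_amendment).
The contrapositive of premise 7 (O(¬update_policy → inform_amendment)) is O(¬inform_amendment → update_policy), and O(¬inform_amendment) is already established, so O(update_policy).
Premise 6, O(report_audit_trail → ¬update_policy), contraposes to O(update_policy → ¬report_audit_trail); with O(update_policy) we get O(¬report_audit_trail).
Premise 3, O(verify_request → report_audit_trail), contraposes to O(¬report_audit_trail → ¬verify_request); with O(¬report_audit_trail) we get O(¬verify_request).
Premises 1, 5, 8 do not contribute to this derivation.
Hence ¬verify_request is obligatory.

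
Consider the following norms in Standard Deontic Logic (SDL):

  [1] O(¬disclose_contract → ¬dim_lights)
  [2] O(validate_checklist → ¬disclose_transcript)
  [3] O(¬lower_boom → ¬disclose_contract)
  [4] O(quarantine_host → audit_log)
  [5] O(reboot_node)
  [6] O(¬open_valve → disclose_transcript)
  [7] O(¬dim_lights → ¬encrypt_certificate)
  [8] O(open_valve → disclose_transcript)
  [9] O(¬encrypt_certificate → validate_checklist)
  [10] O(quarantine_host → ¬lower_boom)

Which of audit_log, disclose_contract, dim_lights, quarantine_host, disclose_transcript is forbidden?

By case analysis on open_valve: premise 8 gives O(open_valve → disclose_transcript) and premise 6 gives O(¬open_valve → disclose_transcript), so O(disclose_transcript) either way.
Premise 2 is O(validate_checklist → ¬disclose_transcript); contrapositively O(disclose_transcript → ¬validate_checklist). Since O(disclose_transcript) holds, K gives O(¬validate_checklist).
Premise 9, O(¬encrypt_certificate → validate_checklist), contraposes to O(¬validate_checklist → encrypt_certificate); with O(¬validate_checklist) we get O(encrypt_certificate).
Premise 7 is O(¬dim_lights → ¬encrypt_certificate); contrapositively O(encrypt_certificate → dim_lights). Since O(encrypt_certificate) holds, K gives O(dim_lights).
Premise 1 is O(¬disclose_contract → ¬dim_lights); contrapositively O(dim_lights → disclose_contract). Since O(dim_lights) holds, K gives O(disclose_contract).
The contrapositive of premise 3 (O(¬lower_boom → ¬disclose_contract)) is O(disclose_contract → lower_boom), and O(disclose_contract) is already established, so O(lower_boom).
Premise 10, O(quarantine_host → ¬lower_boom), contraposes to O(lower_boom → ¬quarantine_host); with O(lower_boom) we get O(¬quarantine_host).
So O(¬quarantine_host) holds, i.e. quarantine_host is forbidden. None of the other listed options is forbidden under the premises.

quarantine_host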